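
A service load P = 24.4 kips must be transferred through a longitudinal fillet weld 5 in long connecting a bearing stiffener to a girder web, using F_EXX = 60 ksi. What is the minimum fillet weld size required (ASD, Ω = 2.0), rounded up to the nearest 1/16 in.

Total weld length L = 5 in.
Required throat t_e = P × Ω / (0.6 F_EXX × L) = 24.4 × 2.0 / (0.6 × 60 × 5) = 0.2711 in.
Required leg w = t_e / 0.707 = 0.3835 in → use 7/16 in.

w = 7/16 in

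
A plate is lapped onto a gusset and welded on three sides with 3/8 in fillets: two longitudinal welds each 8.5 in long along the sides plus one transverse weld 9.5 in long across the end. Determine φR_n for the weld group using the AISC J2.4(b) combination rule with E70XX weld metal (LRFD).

φR_n ≈ 240 kip

E70XX → F_EXX = 70 ksi.
t_e = 0.707 × 0.375 = 0.2651 in.
R_nwl = 0.6 × 70 × 0.2651 × 17 = 189.3 kip (longitudinal, 2 welds).
R_nwt = 0.6 × 70 × 0.2651 × 9.5 = 105.8 kip (transverse, base value).
(i) R_nwl + R_nwt = 295.1 kip; (ii) 0.85 R_nwl + 1.5 R_nwt = 319.6 kip.
R_n = max = 319.6 kip [governs: (ii)]; φR_n = 239.7 kip.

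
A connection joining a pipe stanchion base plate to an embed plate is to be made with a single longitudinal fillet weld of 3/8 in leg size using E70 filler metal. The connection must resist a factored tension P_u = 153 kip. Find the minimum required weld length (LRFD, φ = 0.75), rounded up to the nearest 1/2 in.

L = 18.5 in

E70XX → F_EXX = 70 ksi.
Throat t_e = 0.707 × 0.375 = 0.2651 in.
φr_n = 0.75 × 0.6 × 70 × 0.2651 = 8.351 kip/in.
L_req = P_u / φr_n = 153 / 8.351 = 18.32 in total.
Round up → use L = 18.5 in.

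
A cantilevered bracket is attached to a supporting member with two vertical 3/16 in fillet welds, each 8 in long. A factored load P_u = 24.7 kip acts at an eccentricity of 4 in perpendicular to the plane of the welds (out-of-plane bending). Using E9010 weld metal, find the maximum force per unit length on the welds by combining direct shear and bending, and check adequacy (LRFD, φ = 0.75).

E90XX → F_EXX = 90 ksi.
L_w = 2 × 8 = 16 in; section modulus (unit throat) S = 2 × L²/6 = 21.33 in².
Direct shear f_v = P/L_w = 24.7/16 = 1.544 kip/in.
Moment M = P × e = 24.7 × 4 = 98.8 kip·in; bending f_b = M/S = 4.631 kip/in.
f_max = √(f_v² + f_b²) = √(1.544² + 4.631²) = 4.882 kip/in.
φr_n = 0.75 × 0.6 × 90 × (0.707 × 0.1875) = 5.369 kip/in → adequate.

f_max ≈ 4.88 kip/in; adequate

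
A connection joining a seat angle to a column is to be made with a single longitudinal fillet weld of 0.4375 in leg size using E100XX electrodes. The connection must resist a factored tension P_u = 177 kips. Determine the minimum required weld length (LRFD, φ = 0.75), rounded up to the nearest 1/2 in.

L = 13 in

E100XX → F_EXX = 100 ksi.
Throat t_e = 0.707 × 0.4375 = 0.3093 in.
φr_n = 0.75 × 0.6 × 100 × 0.3093 = 13.92 kips/in.
L_req = P_u / φr_n = 177 / 13.92 = 12.72 in total.
Round up → use L = 13 in.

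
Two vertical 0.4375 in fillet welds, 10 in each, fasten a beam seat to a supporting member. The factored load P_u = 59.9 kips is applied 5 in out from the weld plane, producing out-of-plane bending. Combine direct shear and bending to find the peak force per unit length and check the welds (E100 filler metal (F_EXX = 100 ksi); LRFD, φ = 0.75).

f_max ≈ 9.47 kip/in; adequate

L_w = 2 × 10 = 20 in; section modulus (unit throat) S = 2 × L²/6 = 33.33 in².
Direct shear f_v = P/L_w = 59.9/20 = 2.995 kip/in.
Moment M = P × e = 59.9 × 5 = 299.5 kip·in; bending f_b = M/S = 8.985 kip/in.
f_max = √(f_v² + f_b²) = √(2.995² + 8.985²) = 9.471 kip/in.
φr_n = 0.75 × 0.6 × 100 × (0.707 × 0.4375) = 13.92 kip/in → adequate.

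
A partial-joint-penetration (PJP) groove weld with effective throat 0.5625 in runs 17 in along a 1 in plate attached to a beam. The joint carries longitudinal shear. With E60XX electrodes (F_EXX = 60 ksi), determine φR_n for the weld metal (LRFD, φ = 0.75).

Effective throat (given) t_e = 0.5625 in.
A_we = 0.5625 × 17 = 9.562 in².
F_nw = 0.6 F_EXX = 36 ksi.
φR_n = 0.75 × 36 × 9.562 = 258.2 kips.

φR_n ≈ 258 kips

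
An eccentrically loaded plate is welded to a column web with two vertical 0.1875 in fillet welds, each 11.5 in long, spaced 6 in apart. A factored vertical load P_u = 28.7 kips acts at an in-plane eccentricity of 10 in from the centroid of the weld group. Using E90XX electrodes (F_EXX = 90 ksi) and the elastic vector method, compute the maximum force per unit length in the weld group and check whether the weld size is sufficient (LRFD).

f_max ≈ 4.75 kip/in; adequate

Total weld length L_w = 23 in. Treat welds as unit-width lines.
Polar moment about centroid: J = 2[d³/12 + d(b/2)²] = 2[11.5³/12 + 11.5×3²] = 460.5 in³.
Direct shear f_v = P/L_w = 28.7 / 23 = 1.248 kip/in (vertical).
Torsion M = P·e = 28.7 × 10 = 287 kip·in.
Critical point at (x, y) = (3, 5.75) from centroid. f_tx = M·y/J = 3.584 kip/in; f_ty = M·x/J = 1.87 kip/in.
Resultant f_max = √[f_tx² + (f_v + f_ty)²] = √[3.584² + (1.248 + 1.87)²] = 4.75 kip/in.
Capacity per unit length: φr_n = 0.75 × 0.6 × 90 × (0.707 × 0.1875) = 5.369 kip/in.
4.75 ≤ 5.369 → adequate.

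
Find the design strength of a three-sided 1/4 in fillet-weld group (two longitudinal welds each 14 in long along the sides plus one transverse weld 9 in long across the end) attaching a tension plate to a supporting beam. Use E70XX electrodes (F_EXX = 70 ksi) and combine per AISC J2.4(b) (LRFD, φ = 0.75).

t_e = 0.707 × 0.25 = 0.1767 in.
R_nwl = 0.6 × 70 × 0.1767 × 28 = 207.9 kip (longitudinal, 2 welds).
R_nwt = 0.6 × 70 × 0.1767 × 9 = 66.81 kip (transverse, base value).
(i) R_nwl + R_nwt = 274.7 kip; (ii) 0.85 R_nwl + 1.5 R_nwt = 276.9 kip.
R_n = max = 276.9 kip [governs: (ii)]; φR_n = 207.7 kip.

φR_n ≈ 208 kip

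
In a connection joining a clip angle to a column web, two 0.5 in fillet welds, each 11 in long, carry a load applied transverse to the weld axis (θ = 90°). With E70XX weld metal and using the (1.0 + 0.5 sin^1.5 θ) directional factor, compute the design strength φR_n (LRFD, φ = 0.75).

φR_n ≈ 367 kips

E70XX → F_EXX = 70 ksi.
t_e = 0.707 × 0.5 = 0.3535 in; A_we = 0.3535 × 22 = 7.777 in².
Directional factor: 1.0 + 0.5 sin^1.5(90°) = 1.5.
F_nw = 0.6 × 70 × 1.5 = 63 ksi.
φR_n = 0.75 × 63 × 7.777 = 367.5 kips.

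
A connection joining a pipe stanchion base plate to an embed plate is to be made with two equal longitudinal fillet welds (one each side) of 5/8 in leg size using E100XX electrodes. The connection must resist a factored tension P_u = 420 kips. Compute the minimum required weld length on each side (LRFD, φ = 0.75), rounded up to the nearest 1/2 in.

L = 11 in on each side

E100XX → F_EXX = 100 ksi.
Throat t_e = 0.707 × 0.625 = 0.4419 in.
φr_n = 0.75 × 0.6 × 100 × 0.4419 = 19.88 kips/in.
L_req = P_u / φr_n = 420 / 19.88 = 21.12 in total.
Per side: 21.12 / 2 = 10.56 in.
Round up → use L = 11 in on each side.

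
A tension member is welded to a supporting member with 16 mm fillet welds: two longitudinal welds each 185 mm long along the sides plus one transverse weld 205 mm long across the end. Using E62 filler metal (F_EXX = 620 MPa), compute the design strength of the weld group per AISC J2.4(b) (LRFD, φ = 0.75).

t_e = 0.707 × 16 = 11.31 mm.
R_nwl = 0.6 × 620 × 11.31 × 370 × 10⁻³ = 1557 kN (longitudinal, 2 welds).
R_nwt = 0.6 × 620 × 11.31 × 205 × 10⁻³ = 862.7 kN (transverse, base value).
(i) R_nwl + R_nwt = 2420 kN; (ii) 0.85 R_nwl + 1.5 R_nwt = 2617 kN.
R_n = max = 2617 kN [governs: (ii)]; φR_n = 1963 kN.

φR_n ≈ 1960 kN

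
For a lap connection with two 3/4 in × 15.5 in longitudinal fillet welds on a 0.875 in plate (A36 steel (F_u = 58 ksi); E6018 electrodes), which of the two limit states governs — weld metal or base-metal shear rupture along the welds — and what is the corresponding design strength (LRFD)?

φR_n ≈ 444 kips (weld metal governs)

E60XX → F_EXX = 60 ksi.
t_e = 0.707 × 0.75 = 0.5302 in; L = 31 in.
Weld metal: φR_n = 0.75 × 0.6 × 60 × 0.5302 × 31 = 443.8 kips.
Base metal (shear rupture): φR_n = 0.75 × 0.6 × 58 × 0.875 × 31 = 708 kips.
Governing: weld metal.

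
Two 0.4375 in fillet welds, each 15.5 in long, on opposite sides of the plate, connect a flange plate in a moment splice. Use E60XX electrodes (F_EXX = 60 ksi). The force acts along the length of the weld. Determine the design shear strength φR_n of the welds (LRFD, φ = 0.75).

φR_n ≈ 259 kip

Effective throat t_e = 0.707 × 0.4375 = 0.3093 in.
Total length L = 31 in; A_we = 0.3093 × 31 = 9.589 in².
F_nw = 0.6 F_EXX = 0.6 × 60 = 36 ksi.
φR_n = 0.75 × 36 × 9.589 = 258.9 kip.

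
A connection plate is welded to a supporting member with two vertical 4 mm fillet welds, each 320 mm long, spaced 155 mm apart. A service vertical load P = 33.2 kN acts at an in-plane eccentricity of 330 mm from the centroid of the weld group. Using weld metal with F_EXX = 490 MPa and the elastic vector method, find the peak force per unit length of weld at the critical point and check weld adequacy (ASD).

Total weld length L_w = 640 mm. Treat welds as unit-width lines.
Polar moment about centroid: J = 2[d³/12 + d(b/2)²] = 2[320³/12 + 320×77.5²] = 9305000 mm³.
Direct shear f_v = P/L_w = 33.2×10³ / 640 = 51.88 N/mm (vertical).
Torsion M = P·e = 33.2×10³ × 330 = 10956000 N·mm.
Critical point at (x, y) = (77.5, 160) from centroid. f_tx = M·y/J = 188.4 N/mm; f_ty = M·x/J = 91.25 N/mm.
Resultant f_max = √[f_tx² + (f_v + f_ty)²] = √[188.4² + (51.88 + 91.25)²] = 236.6 N/mm.
Capacity per unit length: r_n/Ω = (1/2.0) × 0.6 × 490 × (0.707 × 4) = 415.7 N/mm.
236.6 ≤ 415.7 → adequate.

f_max ≈ 237 N/mm; adequate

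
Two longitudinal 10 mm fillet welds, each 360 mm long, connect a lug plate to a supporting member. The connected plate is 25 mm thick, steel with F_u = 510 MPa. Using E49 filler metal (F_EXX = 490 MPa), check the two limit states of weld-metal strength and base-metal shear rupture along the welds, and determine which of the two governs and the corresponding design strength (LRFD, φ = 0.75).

φR_n ≈ 1120 kN (weld metal governs)

t_e = 0.707 × 10 = 7.07 mm; L = 720 mm.
Weld metal: φR_n = 0.75 × 0.6 × 490 × 7.07 × 720 × 10⁻³ = 1122 kN.
Base metal (shear rupture): φR_n = 0.75 × 0.6 × 510 × 25 × 720 × 10⁻³ = 4131 kN.
Governing: weld metal.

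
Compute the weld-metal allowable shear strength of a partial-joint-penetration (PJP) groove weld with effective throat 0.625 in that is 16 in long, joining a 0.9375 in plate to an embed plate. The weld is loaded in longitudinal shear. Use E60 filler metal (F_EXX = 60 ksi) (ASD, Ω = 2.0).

Effective throat (given) t_e = 0.625 in.
A_we = 0.625 × 16 = 10 in².
F_nw = 0.6 F_EXX = 36 ksi.
R_n/Ω = (36 × 10) / 2.0 = 180 kips.

R_n/Ω ≈ 180 kips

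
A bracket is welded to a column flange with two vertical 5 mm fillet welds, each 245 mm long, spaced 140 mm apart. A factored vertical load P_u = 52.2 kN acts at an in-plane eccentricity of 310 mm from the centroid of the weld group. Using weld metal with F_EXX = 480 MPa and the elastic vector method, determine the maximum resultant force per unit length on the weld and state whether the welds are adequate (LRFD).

Total weld length L_w = 490 mm. Treat welds as unit-width lines.
Polar moment about centroid: J = 2[d³/12 + d(b/2)²] = 2[245³/12 + 245×70²] = 4852000 mm³.
Direct shear f_v = P/L_w = 52.2×10³ / 490 = 106.5 N/mm (vertical).
Torsion M = P·e = 52.2×10³ × 310 = 16182000 N·mm.
Critical point at (x, y) = (70, 122.5) from centroid. f_tx = M·y/J = 408.6 N/mm; f_ty = M·x/J = 233.5 N/mm.
Resultant f_max = √[f_tx² + (f_v + f_ty)²] = √[408.6² + (106.5 + 233.5)²] = 531.5 N/mm.
Capacity per unit length: φr_n = 0.75 × 0.6 × 480 × (0.707 × 5) = 763.6 N/mm.
531.5 ≤ 763.6 → adequate.

f_max ≈ 532 N/mm; adequate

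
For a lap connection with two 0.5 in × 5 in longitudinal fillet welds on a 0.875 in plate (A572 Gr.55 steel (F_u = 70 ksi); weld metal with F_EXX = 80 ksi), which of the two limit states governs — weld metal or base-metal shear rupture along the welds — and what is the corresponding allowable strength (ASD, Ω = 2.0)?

t_e = 0.707 × 0.5 = 0.3535 in; L = 10 in.
Weld metal: R_n/Ω = (1/2.0) × 0.6 × 80 × 0.3535 × 10 = 84.84 kips.
Base metal (shear rupture): R_n/Ω = (1/2.0) × 0.6 × 70 × 0.875 × 10 = 183.8 kips.
Governing: weld metal.

R_n/Ω ≈ 84.8 kips (weld metal governs)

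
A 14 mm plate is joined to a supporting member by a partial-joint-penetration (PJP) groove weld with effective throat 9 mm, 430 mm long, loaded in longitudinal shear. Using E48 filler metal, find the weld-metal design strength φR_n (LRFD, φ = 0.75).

φR_n ≈ 836 kN

E48XX → F_EXX = 480 MPa.
Effective throat (given) t_e = 9 mm.
A_we = 9 × 430 = 3870 mm².
F_nw = 0.6 F_EXX = 288 MPa.
φR_n = 0.75 × 288 × 3870 × 10⁻³ = 835.9 kN.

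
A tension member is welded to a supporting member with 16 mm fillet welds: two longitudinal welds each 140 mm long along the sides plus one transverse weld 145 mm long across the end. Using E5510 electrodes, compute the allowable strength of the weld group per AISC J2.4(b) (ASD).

E55XX → F_EXX = 550 MPa.
t_e = 0.707 × 16 = 11.31 mm.
R_nwl = 0.6 × 550 × 11.31 × 280 × 10⁻³ = 1045 kN (longitudinal, 2 welds).
R_nwt = 0.6 × 550 × 11.31 × 145 × 10⁻³ = 541.3 kN (transverse, base value).
(i) R_nwl + R_nwt = 1587 kN; (ii) 0.85 R_nwl + 1.5 R_nwt = 1700 kN.
R_n = max = 1700 kN [governs: (ii)]; R_n/Ω = 850.2 kN.

R_n/Ω ≈ 850 kN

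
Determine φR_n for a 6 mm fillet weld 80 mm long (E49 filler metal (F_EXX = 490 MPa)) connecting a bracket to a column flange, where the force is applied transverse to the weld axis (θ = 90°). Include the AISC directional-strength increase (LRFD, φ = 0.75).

φR_n ≈ 112 kN

t_e = 0.707 × 6 = 4.242 mm; A_we = 4.242 × 80 = 339.4 mm².
Directional factor: 1.0 + 0.5 sin^1.5(90°) = 1.5.
F_nw = 0.6 × 490 × 1.5 = 441 MPa.
φR_n = 0.75 × 441 × 339.4 × 10⁻³ = 112.2 kN.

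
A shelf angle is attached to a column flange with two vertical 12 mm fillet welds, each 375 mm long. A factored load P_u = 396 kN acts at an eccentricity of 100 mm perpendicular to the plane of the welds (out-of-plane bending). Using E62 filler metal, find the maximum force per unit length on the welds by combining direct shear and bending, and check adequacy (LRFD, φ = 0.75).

f_max ≈ 996 N/mm; adequate

E62XX → F_EXX = 620 MPa.
L_w = 2 × 375 = 750 mm; section modulus (unit throat) S = 2 × L²/6 = 46880 mm².
Direct shear f_v = P/L_w = 396×10³/750 = 528 N/mm.
Moment M = P × e = 396×10³ × 100 = 39600000 N·mm; bending f_b = M/S = 844.8 N/mm.
f_max = √(f_v² + f_b²) = √(528² + 844.8²) = 996.2 N/mm.
φr_n = 0.75 × 0.6 × 620 × (0.707 × 12) = 2367 N/mm → adequate.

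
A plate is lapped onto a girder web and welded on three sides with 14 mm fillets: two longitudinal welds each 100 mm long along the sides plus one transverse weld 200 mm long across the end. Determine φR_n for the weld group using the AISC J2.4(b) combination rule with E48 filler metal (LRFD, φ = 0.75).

E48XX → F_EXX = 480 MPa.
t_e = 0.707 × 14 = 9.898 mm.
R_nwl = 0.6 × 480 × 9.898 × 200 × 10⁻³ = 570.1 kN (longitudinal, 2 welds).
R_nwt = 0.6 × 480 × 9.898 × 200 × 10⁻³ = 570.1 kN (transverse, base value).
(i) R_nwl + R_nwt = 1140 kN; (ii) 0.85 R_nwl + 1.5 R_nwt = 1340 kN.
R_n = max = 1340 kN [governs: (ii)]; φR_n = 1005 kN.

φR_n ≈ 1000 kN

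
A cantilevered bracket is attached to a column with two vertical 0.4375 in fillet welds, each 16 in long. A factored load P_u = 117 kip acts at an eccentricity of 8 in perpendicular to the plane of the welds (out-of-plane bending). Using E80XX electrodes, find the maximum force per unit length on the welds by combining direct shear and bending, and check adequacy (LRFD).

f_max ≈ 11.6 kip/in; NOT adequate

E80XX → F_EXX = 80 ksi.
L_w = 2 × 16 = 32 in; section modulus (unit throat) S = 2 × L²/6 = 85.33 in².
Direct shear f_v = P/L_w = 117/32 = 3.656 kip/in.
Moment M = P × e = 117 × 8 = 936 kip·in; bending f_b = M/S = 10.97 kip/in.
f_max = √(f_v² + f_b²) = √(3.656² + 10.97²) = 11.56 kip/in.
φr_n = 0.75 × 0.6 × 80 × (0.707 × 0.4375) = 11.14 kip/in → NOT adequate.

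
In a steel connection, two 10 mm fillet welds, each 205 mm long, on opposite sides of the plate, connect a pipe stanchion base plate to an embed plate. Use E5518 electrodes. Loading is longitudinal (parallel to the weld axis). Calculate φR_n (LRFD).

φR_n ≈ 717 kN

E55XX → F_EXX = 550 MPa.
Effective throat t_e = 0.707 × 10 = 7.07 mm.
Total length L = 410 mm; A_we = 7.07 × 410 = 2899 mm².
F_nw = 0.6 F_EXX = 0.6 × 550 = 330 MPa.
φR_n = 0.75 × 330 × 2899 × 10⁻³ = 717.4 kN.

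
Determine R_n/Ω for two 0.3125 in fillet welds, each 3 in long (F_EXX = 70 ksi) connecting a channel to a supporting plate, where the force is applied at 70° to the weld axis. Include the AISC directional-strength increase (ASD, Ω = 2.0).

t_e = 0.707 × 0.3125 = 0.2209 in; A_we = 0.2209 × 6 = 1.326 in².
Directional factor: 1.0 + 0.5 sin^1.5(70°) = 1.455.
F_nw = 0.6 × 70 × 1.455 = 61.13 ksi.
R_n/Ω = (61.13 × 1.326) / 2.0 = 40.52 kips.

R_n/Ω ≈ 40.5 kips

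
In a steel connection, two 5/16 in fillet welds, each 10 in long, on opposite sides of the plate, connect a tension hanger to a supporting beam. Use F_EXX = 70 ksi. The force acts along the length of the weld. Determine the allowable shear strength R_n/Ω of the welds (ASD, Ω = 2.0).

Effective throat t_e = 0.707 × 0.3125 = 0.2209 in.
Total length L = 20 in; A_we = 0.2209 × 20 = 4.419 in².
F_nw = 0.6 F_EXX = 0.6 × 70 = 42 ksi.
R_n = 42 × 4.419 = 185.6 kip; R_n/Ω = 185.6/2.0 = 92.79 kip.

R_n/Ω ≈ 92.8 kip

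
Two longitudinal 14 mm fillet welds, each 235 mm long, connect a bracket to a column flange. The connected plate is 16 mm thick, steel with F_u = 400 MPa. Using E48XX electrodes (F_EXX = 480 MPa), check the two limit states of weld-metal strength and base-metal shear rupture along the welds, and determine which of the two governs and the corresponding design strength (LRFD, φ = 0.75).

t_e = 0.707 × 14 = 9.898 mm; L = 470 mm.
Weld metal: φR_n = 0.75 × 0.6 × 480 × 9.898 × 470 × 10⁻³ = 1005 kN.
Base metal (shear rupture): φR_n = 0.75 × 0.6 × 400 × 16 × 470 × 10⁻³ = 1354 kN.
Governing: weld metal.

φR_n ≈ 1000 kN (weld metal governs)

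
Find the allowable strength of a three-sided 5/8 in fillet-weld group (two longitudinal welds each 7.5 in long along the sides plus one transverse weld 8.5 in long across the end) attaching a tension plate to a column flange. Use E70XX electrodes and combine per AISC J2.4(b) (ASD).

E70XX → F_EXX = 70 ksi.
t_e = 0.707 × 0.625 = 0.4419 in.
R_nwl = 0.6 × 70 × 0.4419 × 15 = 278.4 kips (longitudinal, 2 welds).
R_nwt = 0.6 × 70 × 0.4419 × 8.5 = 157.7 kips (transverse, base value).
(i) R_nwl + R_nwt = 436.1 kips; (ii) 0.85 R_nwl + 1.5 R_nwt = 473.2 kips.
R_n = max = 473.2 kips [governs: (ii)]; R_n/Ω = 236.6 kips.

R_n/Ω ≈ 237 kips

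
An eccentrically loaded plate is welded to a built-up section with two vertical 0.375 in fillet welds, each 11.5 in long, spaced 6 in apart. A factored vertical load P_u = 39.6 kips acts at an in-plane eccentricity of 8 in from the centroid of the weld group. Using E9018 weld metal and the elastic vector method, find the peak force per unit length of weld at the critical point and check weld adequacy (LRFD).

f_max ≈ 5.48 kip/in; adequate

E90XX → F_EXX = 90 ksi.
Total weld length L_w = 23 in. Treat welds as unit-width lines.
Polar moment about centroid: J = 2[d³/12 + d(b/2)²] = 2[11.5³/12 + 11.5×3²] = 460.5 in³.
Direct shear f_v = P/L_w = 39.6 / 23 = 1.722 kip/in (vertical).
Torsion M = P·e = 39.6 × 8 = 316.8 kip·in.
Critical point at (x, y) = (3, 5.75) from centroid. f_tx = M·y/J = 3.956 kip/in; f_ty = M·x/J = 2.064 kip/in.
Resultant f_max = √[f_tx² + (f_v + f_ty)²] = √[3.956² + (1.722 + 2.064)²] = 5.475 kip/in.
Capacity per unit length: φr_n = 0.75 × 0.6 × 90 × (0.707 × 0.375) = 10.74 kip/in.
5.475 ≤ 10.74 → adequate.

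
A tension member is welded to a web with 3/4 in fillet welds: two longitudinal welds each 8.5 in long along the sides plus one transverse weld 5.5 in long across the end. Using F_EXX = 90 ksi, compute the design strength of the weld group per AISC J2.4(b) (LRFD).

φR_n ≈ 487 kips

t_e = 0.707 × 0.75 = 0.5302 in.
R_nwl = 0.6 × 90 × 0.5302 × 17 = 486.8 kips (longitudinal, 2 welds).
R_nwt = 0.6 × 90 × 0.5302 × 5.5 = 157.5 kips (transverse, base value).
(i) R_nwl + R_nwt = 644.3 kips; (ii) 0.85 R_nwl + 1.5 R_nwt = 650 kips.
R_n = max = 650 kips [governs: (ii)]; φR_n = 487.5 kips.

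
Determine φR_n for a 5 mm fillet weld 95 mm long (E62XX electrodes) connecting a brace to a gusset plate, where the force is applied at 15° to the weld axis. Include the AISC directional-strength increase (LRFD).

φR_n ≈ 99.9 kN

E62XX → F_EXX = 620 MPa.
t_e = 0.707 × 5 = 3.535 mm; A_we = 3.535 × 95 = 335.8 mm².
Directional factor: 1.0 + 0.5 sin^1.5(15°) = 1.066.
F_nw = 0.6 × 620 × 1.066 = 396.5 MPa.
φR_n = 0.75 × 396.5 × 335.8 × 10⁻³ = 99.86 kN.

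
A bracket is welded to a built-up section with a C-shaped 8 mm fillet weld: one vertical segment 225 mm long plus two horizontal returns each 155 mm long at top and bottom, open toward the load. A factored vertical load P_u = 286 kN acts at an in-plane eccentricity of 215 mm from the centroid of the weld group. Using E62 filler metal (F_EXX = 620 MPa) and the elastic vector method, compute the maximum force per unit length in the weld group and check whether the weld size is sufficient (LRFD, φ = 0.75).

Total weld length L_w = 535 mm. Treat welds as unit-width lines.
Centroid: x̄ = 2×155×77.5 / 535 = 44.91 mm from the vertical weld.
Polar moment about centroid: J = I_x + I_y = [225³/12 + 2×155×112.5²] + [225×44.91² + 2(155³/12 + 155×32.59²)] = 6276000 mm³.
Direct shear f_v = P/L_w = 286×10³ / 535 = 534.6 N/mm (vertical).
Torsion M = P·e = 286×10³ × 215 = 61490000 N·mm.
Critical point at (x, y) = (110.1, 112.5) from centroid. f_tx = M·y/J = 1102 N/mm; f_ty = M·x/J = 1079 N/mm.
Resultant f_max = √[f_tx² + (f_v + f_ty)²] = √[1102² + (534.6 + 1079)²] = 1954 N/mm.
Capacity per unit length: φr_n = 0.75 × 0.6 × 620 × (0.707 × 8) = 1578 N/mm.
1954 > 1578 → NOT adequate.

f_max ≈ 1950 N/mm; NOT adequate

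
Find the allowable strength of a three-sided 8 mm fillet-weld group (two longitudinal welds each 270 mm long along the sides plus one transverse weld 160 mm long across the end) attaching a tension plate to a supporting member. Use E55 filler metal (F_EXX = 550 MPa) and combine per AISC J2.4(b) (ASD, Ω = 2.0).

R_n/Ω ≈ 653 kN

t_e = 0.707 × 8 = 5.656 mm.
R_nwl = 0.6 × 550 × 5.656 × 540 × 10⁻³ = 1008 kN (longitudinal, 2 welds).
R_nwt = 0.6 × 550 × 5.656 × 160 × 10⁻³ = 298.6 kN (transverse, base value).
(i) R_nwl + R_nwt = 1307 kN; (ii) 0.85 R_nwl + 1.5 R_nwt = 1305 kN.
R_n = max = 1307 kN [governs: (i)]; R_n/Ω = 653.3 kN.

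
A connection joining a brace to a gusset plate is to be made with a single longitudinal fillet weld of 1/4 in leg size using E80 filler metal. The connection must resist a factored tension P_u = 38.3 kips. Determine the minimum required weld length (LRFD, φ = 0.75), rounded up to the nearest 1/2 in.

L = 6.5 in

E80XX → F_EXX = 80 ksi.
Throat t_e = 0.707 × 0.25 = 0.1767 in.
φr_n = 0.75 × 0.6 × 80 × 0.1767 = 6.363 kips/in.
L_req = P_u / φr_n = 38.3 / 6.363 = 6.019 in total.
Round up → use L = 6.5 in.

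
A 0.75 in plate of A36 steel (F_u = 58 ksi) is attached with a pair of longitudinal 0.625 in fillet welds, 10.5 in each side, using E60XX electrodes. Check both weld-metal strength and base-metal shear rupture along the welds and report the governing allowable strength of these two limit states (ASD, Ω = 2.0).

R_n/Ω ≈ 167 kips (weld metal governs)

E60XX → F_EXX = 60 ksi.
t_e = 0.707 × 0.625 = 0.4419 in; L = 21 in.
Weld metal: R_n/Ω = (1/2.0) × 0.6 × 60 × 0.4419 × 21 = 167 kips.
Base metal (shear rupture): R_n/Ω = (1/2.0) × 0.6 × 58 × 0.75 × 21 = 274 kips.
Governing: weld metal.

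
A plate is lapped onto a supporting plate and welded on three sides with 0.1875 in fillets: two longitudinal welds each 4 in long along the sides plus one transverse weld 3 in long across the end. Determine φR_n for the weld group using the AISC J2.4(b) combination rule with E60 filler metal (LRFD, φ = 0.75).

φR_n ≈ 40.4 kips

E60XX → F_EXX = 60 ksi.
t_e = 0.707 × 0.1875 = 0.1326 in.
R_nwl = 0.6 × 60 × 0.1326 × 8 = 38.18 kips (longitudinal, 2 welds).
R_nwt = 0.6 × 60 × 0.1326 × 3 = 14.32 kips (transverse, base value).
(i) R_nwl + R_nwt = 52.49 kips; (ii) 0.85 R_nwl + 1.5 R_nwt = 53.93 kips.
R_n = max = 53.93 kips [governs: (ii)]; φR_n = 40.44 kips.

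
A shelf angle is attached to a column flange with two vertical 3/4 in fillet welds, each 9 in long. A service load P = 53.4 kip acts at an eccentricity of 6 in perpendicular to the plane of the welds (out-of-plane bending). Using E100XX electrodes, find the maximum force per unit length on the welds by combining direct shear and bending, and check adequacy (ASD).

f_max ≈ 12.2 kip/in; adequate

E100XX → F_EXX = 100 ksi.
L_w = 2 × 9 = 18 in; section modulus (unit throat) S = 2 × L²/6 = 27 in².
Direct shear f_v = P/L_w = 53.4/18 = 2.967 kip/in.
Moment M = P × e = 53.4 × 6 = 320.4 kip·in; bending f_b = M/S = 11.87 kip/in.
f_max = √(f_v² + f_b²) = √(2.967² + 11.87²) = 12.23 kip/in.
r_n/Ω = (1/2.0) × 0.6 × 100 × (0.707 × 0.75) = 15.91 kip/in → adequate.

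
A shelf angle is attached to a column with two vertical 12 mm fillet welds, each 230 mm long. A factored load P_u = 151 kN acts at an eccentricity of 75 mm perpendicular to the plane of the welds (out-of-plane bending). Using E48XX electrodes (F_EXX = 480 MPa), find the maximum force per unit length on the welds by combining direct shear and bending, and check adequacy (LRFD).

L_w = 2 × 230 = 460 mm; section modulus (unit throat) S = 2 × L²/6 = 17630 mm².
Direct shear f_v = P/L_w = 151×10³/460 = 328.3 N/mm.
Moment M = P × e = 151×10³ × 75 = 11325000 N·mm; bending f_b = M/S = 642.2 N/mm.
f_max = √(f_v² + f_b²) = √(328.3² + 642.2²) = 721.3 N/mm.
φr_n = 0.75 × 0.6 × 480 × (0.707 × 12) = 1833 N/mm → adequate.

f_max ≈ 721 N/mm; adequate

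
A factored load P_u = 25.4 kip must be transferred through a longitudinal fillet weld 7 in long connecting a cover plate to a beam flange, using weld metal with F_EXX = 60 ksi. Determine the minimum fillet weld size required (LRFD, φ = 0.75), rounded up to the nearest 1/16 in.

Total weld length L = 7 in.
Required throat t_e = P_u / (φ × 0.6 F_EXX × L) = 25.4 / (0.75 × 0.6 × 60 × 7) = 0.1344 in.
Required leg w = t_e / 0.707 = 0.1901 in → use 1/4 in.

w = 1/4 in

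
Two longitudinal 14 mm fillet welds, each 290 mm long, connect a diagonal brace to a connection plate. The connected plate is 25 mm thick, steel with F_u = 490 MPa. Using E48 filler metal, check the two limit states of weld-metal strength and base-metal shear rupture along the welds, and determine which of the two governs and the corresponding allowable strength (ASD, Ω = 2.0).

R_n/Ω ≈ 827 kN (weld metal governs)

E48XX → F_EXX = 480 MPa.
t_e = 0.707 × 14 = 9.898 mm; L = 580 mm.
Weld metal: R_n/Ω = (1/2.0) × 0.6 × 480 × 9.898 × 580 × 10⁻³ = 826.7 kN.
Base metal (shear rupture): R_n/Ω = (1/2.0) × 0.6 × 490 × 25 × 580 × 10⁻³ = 2132 kN.
Governing: weld metal.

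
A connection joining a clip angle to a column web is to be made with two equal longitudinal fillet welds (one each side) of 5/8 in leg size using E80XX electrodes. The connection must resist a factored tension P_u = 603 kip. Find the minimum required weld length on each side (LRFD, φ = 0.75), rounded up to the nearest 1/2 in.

L = 19 in on each side

E80XX → F_EXX = 80 ksi.
Throat t_e = 0.707 × 0.625 = 0.4419 in.
φr_n = 0.75 × 0.6 × 80 × 0.4419 = 15.91 kip/in.
L_req = P_u / φr_n = 603 / 15.91 = 37.91 in total.
Per side: 37.91 / 2 = 18.95 in.
Round up → use L = 19 in on each side.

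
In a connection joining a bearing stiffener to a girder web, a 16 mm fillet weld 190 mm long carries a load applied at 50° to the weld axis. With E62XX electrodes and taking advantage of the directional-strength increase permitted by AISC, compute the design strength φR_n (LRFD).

φR_n ≈ 801 kN

E62XX → F_EXX = 620 MPa.
t_e = 0.707 × 16 = 11.31 mm; A_we = 11.31 × 190 = 2149 mm².
Directional factor: 1.0 + 0.5 sin^1.5(50°) = 1.335.
F_nw = 0.6 × 620 × 1.335 = 496.7 MPa.
φR_n = 0.75 × 496.7 × 2149 × 10⁻³ = 800.7 kN.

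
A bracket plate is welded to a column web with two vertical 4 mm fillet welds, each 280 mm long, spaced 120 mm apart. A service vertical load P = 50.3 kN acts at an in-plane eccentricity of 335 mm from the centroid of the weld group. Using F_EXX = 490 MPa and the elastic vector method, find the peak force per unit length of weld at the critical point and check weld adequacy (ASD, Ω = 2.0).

Total weld length L_w = 560 mm. Treat welds as unit-width lines.
Polar moment about centroid: J = 2[d³/12 + d(b/2)²] = 2[280³/12 + 280×60²] = 5675000 mm³.
Direct shear f_v = P/L_w = 50.3×10³ / 560 = 89.82 N/mm (vertical).
Torsion M = P·e = 50.3×10³ × 335 = 16850000 N·mm.
Critical point at (x, y) = (60, 140) from centroid. f_tx = M·y/J = 415.7 N/mm; f_ty = M·x/J = 178.2 N/mm.
Resultant f_max = √[f_tx² + (f_v + f_ty)²] = √[415.7² + (89.82 + 178.2)²] = 494.6 N/mm.
Capacity per unit length: r_n/Ω = (1/2.0) × 0.6 × 490 × (0.707 × 4) = 415.7 N/mm.
494.6 > 415.7 → NOT adequate.

f_max ≈ 495 N/mm; NOT adequate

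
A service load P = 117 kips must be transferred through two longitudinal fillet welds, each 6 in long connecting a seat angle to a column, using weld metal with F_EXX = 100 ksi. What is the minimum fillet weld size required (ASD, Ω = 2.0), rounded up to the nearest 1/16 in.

w = 1/2 in

Total weld length L = 12 in.
Required throat t_e = P × Ω / (0.6 F_EXX × L) = 117 × 2.0 / (0.6 × 100 × 12) = 0.325 in.
Required leg w = t_e / 0.707 = 0.4597 in → use 1/2 in.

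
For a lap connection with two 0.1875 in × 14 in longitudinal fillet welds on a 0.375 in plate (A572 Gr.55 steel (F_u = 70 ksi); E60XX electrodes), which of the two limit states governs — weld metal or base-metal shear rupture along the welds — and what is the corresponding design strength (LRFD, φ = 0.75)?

φR_n ≈ 100 kip (weld metal governs)

E60XX → F_EXX = 60 ksi.
t_e = 0.707 × 0.1875 = 0.1326 in; L = 28 in.
Weld metal: φR_n = 0.75 × 0.6 × 60 × 0.1326 × 28 = 100.2 kip.
Base metal (shear rupture): φR_n = 0.75 × 0.6 × 70 × 0.375 × 28 = 330.8 kip.
Governing: weld metal.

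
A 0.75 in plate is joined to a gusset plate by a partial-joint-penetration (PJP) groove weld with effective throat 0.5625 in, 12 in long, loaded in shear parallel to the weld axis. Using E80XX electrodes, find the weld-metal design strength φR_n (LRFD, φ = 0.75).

φR_n ≈ 243 kip

E80XX → F_EXX = 80 ksi.
Effective throat (given) t_e = 0.5625 in.
A_we = 0.5625 × 12 = 6.75 in².
F_nw = 0.6 F_EXX = 48 ksi.
φR_n = 0.75 × 48 × 6.75 = 243 kip.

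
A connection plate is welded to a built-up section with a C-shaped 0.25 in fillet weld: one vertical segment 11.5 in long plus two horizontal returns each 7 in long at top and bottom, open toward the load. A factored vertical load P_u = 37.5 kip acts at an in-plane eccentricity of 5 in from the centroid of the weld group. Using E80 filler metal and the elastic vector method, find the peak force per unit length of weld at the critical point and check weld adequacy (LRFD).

E80XX → F_EXX = 80 ksi.
Total weld length L_w = 25.5 in. Treat welds as unit-width lines.
Centroid: x̄ = 2×7×3.5 / 25.5 = 1.922 in from the vertical weld.
Polar moment about centroid: J = I_x + I_y = [11.5³/12 + 2×7×5.75²] + [11.5×1.922² + 2(7³/12 + 7×1.578²)] = 724.1 in³.
Direct shear f_v = P/L_w = 37.5 / 25.5 = 1.471 kip/in (vertical).
Torsion M = P·e = 37.5 × 5 = 187.5 kip·in.
Critical point at (x, y) = (5.078, 5.75) from centroid. f_tx = M·y/J = 1.489 kip/in; f_ty = M·x/J = 1.315 kip/in.
Resultant f_max = √[f_tx² + (f_v + f_ty)²] = √[1.489² + (1.471 + 1.315)²] = 3.158 kip/in.
Capacity per unit length: φr_n = 0.75 × 0.6 × 80 × (0.707 × 0.25) = 6.363 kip/in.
3.158 ≤ 6.363 → adequate.

f_max ≈ 3.16 kip/in; adequate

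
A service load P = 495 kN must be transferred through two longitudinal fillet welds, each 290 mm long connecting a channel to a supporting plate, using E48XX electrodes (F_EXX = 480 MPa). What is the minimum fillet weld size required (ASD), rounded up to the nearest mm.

w = 9 mm

Total weld length L = 580 mm.
Required throat t_e = P × Ω / (0.6 F_EXX × L) = 495 × 2.0 / (0.6 × 480 × 580 × 10⁻³) = 5.927 mm.
Required leg w = t_e / 0.707 = 8.383 mm → use 9 mm.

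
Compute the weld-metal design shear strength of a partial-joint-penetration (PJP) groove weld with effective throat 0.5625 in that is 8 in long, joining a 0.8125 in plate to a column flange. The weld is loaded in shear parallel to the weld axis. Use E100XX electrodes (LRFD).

E100XX → F_EXX = 100 ksi.
Effective throat (given) t_e = 0.5625 in.
A_we = 0.5625 × 8 = 4.5 in².
F_nw = 0.6 F_EXX = 60 ksi.
φR_n = 0.75 × 60 × 4.5 = 202.5 kip.

φR_n ≈ 202 kip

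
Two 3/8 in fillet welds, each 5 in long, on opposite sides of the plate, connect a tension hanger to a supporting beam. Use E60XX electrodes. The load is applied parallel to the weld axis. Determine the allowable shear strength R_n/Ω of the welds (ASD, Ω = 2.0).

E60XX → F_EXX = 60 ksi.
Effective throat t_e = 0.707 × 0.375 = 0.2651 in.
Total length L = 10 in; A_we = 0.2651 × 10 = 2.651 in².
F_nw = 0.6 F_EXX = 0.6 × 60 = 36 ksi.
R_n = 36 × 2.651 = 95.45 kips; R_n/Ω = 95.45/2.0 = 47.72 kips.

R_n/Ω ≈ 47.7 kips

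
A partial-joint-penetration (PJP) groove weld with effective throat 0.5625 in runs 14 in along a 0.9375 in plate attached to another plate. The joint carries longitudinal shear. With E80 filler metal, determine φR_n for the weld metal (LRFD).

φR_n ≈ 284 kip

E80XX → F_EXX = 80 ksi.
Effective throat (given) t_e = 0.5625 in.
A_we = 0.5625 × 14 = 7.875 in².
F_nw = 0.6 F_EXX = 48 ksi.
φR_n = 0.75 × 48 × 7.875 = 283.5 kip.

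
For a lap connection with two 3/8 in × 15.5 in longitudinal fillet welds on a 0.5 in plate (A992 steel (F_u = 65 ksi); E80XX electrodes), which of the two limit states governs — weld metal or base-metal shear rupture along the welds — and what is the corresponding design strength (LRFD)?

E80XX → F_EXX = 80 ksi.
t_e = 0.707 × 0.375 = 0.2651 in; L = 31 in.
Weld metal: φR_n = 0.75 × 0.6 × 80 × 0.2651 × 31 = 295.9 kip.
Base metal (shear rupture): φR_n = 0.75 × 0.6 × 65 × 0.5 × 31 = 453.4 kip.
Governing: weld metal.

φR_n ≈ 296 kip (weld metal governs)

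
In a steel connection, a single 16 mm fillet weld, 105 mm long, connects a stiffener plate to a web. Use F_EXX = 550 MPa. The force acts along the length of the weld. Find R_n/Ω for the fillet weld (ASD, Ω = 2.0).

Effective throat t_e = 0.707 × 16 = 11.31 mm.
Total length L = 105 mm; A_we = 11.31 × 105 = 1188 mm².
F_nw = 0.6 F_EXX = 0.6 × 550 = 330 MPa.
R_n = 330 × 1188 × 10⁻³ = 392 kN; R_n/Ω = 392/2.0 = 196 kN.

R_n/Ω ≈ 196 kN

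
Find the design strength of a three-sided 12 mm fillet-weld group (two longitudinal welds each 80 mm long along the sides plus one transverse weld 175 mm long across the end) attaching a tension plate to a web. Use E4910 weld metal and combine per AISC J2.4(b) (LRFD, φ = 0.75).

E49XX → F_EXX = 490 MPa.
t_e = 0.707 × 12 = 8.484 mm.
R_nwl = 0.6 × 490 × 8.484 × 160 × 10⁻³ = 399.1 kN (longitudinal, 2 welds).
R_nwt = 0.6 × 490 × 8.484 × 175 × 10⁻³ = 436.5 kN (transverse, base value).
(i) R_nwl + R_nwt = 835.6 kN; (ii) 0.85 R_nwl + 1.5 R_nwt = 994 kN.
R_n = max = 994 kN [governs: (ii)]; φR_n = 745.5 kN.

φR_n ≈ 745 kN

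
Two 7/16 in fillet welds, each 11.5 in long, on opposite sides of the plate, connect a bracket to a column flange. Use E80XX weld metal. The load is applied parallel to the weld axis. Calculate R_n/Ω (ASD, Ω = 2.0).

R_n/Ω ≈ 171 kip

E80XX → F_EXX = 80 ksi.
Effective throat t_e = 0.707 × 0.4375 = 0.3093 in.
Total length L = 23 in; A_we = 0.3093 × 23 = 7.114 in².
F_nw = 0.6 F_EXX = 0.6 × 80 = 48 ksi.
R_n = 48 × 7.114 = 341.5 kip; R_n/Ω = 341.5/2.0 = 170.7 kip.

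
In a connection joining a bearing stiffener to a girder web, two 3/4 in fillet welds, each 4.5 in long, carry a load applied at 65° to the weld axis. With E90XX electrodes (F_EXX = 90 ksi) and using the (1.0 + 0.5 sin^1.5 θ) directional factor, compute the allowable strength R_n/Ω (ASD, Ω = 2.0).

R_n/Ω ≈ 184 kip

t_e = 0.707 × 0.75 = 0.5302 in; A_we = 0.5302 × 9 = 4.772 in².
Directional factor: 1.0 + 0.5 sin^1.5(65°) = 1.431.
F_nw = 0.6 × 90 × 1.431 = 77.3 ksi.
R_n/Ω = (77.3 × 4.772) / 2.0 = 184.4 kip.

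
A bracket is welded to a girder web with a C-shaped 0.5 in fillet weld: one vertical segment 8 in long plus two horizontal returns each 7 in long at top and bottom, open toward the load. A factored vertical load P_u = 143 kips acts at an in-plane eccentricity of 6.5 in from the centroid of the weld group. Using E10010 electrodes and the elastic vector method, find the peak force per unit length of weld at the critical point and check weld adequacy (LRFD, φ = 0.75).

f_max ≈ 20.4 kip/in; NOT adequate

E100XX → F_EXX = 100 ksi.
Total weld length L_w = 22 in. Treat welds as unit-width lines.
Centroid: x̄ = 2×7×3.5 / 22 = 2.227 in from the vertical weld.
Polar moment about centroid: J = I_x + I_y = [8³/12 + 2×7×4²] + [8×2.227² + 2(7³/12 + 7×1.273²)] = 386.2 in³.
Direct shear f_v = P/L_w = 143 / 22 = 6.5 kip/in (vertical).
Torsion M = P·e = 143 × 6.5 = 929.5 kip·in.
Critical point at (x, y) = (4.773, 4) from centroid. f_tx = M·y/J = 9.627 kip/in; f_ty = M·x/J = 11.49 kip/in.
Resultant f_max = √[f_tx² + (f_v + f_ty)²] = √[9.627² + (6.5 + 11.49)²] = 20.4 kip/in.
Capacity per unit length: φr_n = 0.75 × 0.6 × 100 × (0.707 × 0.5) = 15.91 kip/in.
20.4 > 15.91 → NOT adequate.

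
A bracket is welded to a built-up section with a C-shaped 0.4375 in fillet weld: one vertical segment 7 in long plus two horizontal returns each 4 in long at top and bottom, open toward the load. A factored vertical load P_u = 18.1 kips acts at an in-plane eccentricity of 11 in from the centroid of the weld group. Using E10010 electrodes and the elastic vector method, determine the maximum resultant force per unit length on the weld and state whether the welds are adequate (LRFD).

E100XX → F_EXX = 100 ksi.
Total weld length L_w = 15 in. Treat welds as unit-width lines.
Centroid: x̄ = 2×4×2 / 15 = 1.067 in from the vertical weld.
Polar moment about centroid: J = I_x + I_y = [7³/12 + 2×4×3.5²] + [7×1.067² + 2(4³/12 + 4×0.9333²)] = 152.2 in³.
Direct shear f_v = P/L_w = 18.1 / 15 = 1.207 kip/in (vertical).
Torsion M = P·e = 18.1 × 11 = 199.1 kip·in.
Critical point at (x, y) = (2.933, 3.5) from centroid. f_tx = M·y/J = 4.579 kip/in; f_ty = M·x/J = 3.838 kip/in.
Resultant f_max = √[f_tx² + (f_v + f_ty)²] = √[4.579² + (1.207 + 3.838)²] = 6.813 kip/in.
Capacity per unit length: φr_n = 0.75 × 0.6 × 100 × (0.707 × 0.4375) = 13.92 kip/in.
6.813 ≤ 13.92 → adequate.

f_max ≈ 6.81 kip/in; adequate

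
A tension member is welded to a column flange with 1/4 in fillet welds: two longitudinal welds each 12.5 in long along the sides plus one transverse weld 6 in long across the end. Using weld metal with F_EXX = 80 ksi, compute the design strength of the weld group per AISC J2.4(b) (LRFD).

t_e = 0.707 × 0.25 = 0.1767 in.
R_nwl = 0.6 × 80 × 0.1767 × 25 = 212.1 kips (longitudinal, 2 welds).
R_nwt = 0.6 × 80 × 0.1767 × 6 = 50.9 kips (transverse, base value).
(i) R_nwl + R_nwt = 263 kips; (ii) 0.85 R_nwl + 1.5 R_nwt = 256.6 kips.
R_n = max = 263 kips [governs: (i)]; φR_n = 197.3 kips.

φR_n ≈ 197 kips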